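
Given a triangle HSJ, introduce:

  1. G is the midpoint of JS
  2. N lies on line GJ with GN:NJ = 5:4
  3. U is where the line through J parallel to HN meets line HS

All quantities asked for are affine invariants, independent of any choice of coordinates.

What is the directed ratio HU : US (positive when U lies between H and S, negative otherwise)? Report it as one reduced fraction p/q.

Work in coordinates with H = (0, 0), S = (1, 0), J = (0, 1).
1. G is the midpoint of JS ⇒ G = (1/2, 1/2)
2. N lies on line GJ with GN:NJ = 5:4 ⇒ N = (2/9, 7/9)
3. U is where the line through J parallel to HN meets line HS ⇒ U = (-2/7, 0)
U = H + t·(S−H) with t = -2/7, so HU:US = t:(1−t) = -2/7:9/7

HU:US = -2/9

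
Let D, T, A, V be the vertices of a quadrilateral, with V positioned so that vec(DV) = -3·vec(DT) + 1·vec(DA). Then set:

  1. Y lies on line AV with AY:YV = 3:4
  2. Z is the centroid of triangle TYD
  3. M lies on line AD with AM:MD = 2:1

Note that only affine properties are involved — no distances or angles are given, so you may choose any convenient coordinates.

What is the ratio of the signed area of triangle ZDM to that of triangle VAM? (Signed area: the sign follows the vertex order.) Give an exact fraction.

[ZDM]:[VAM] = -1/63

Set D = (0, 0), T = (1, 0), A = (0, 1), V = (-3, 1); any affine frame gives the same invariant.
1. Y lies on line AV with AY:YV = 3:4 ⇒ Y = (-9/7, 1)
2. Z is the centroid of triangle TYD ⇒ Z = (-2/21, 1/3)
3. M lies on line AD with AM:MD = 2:1 ⇒ M = (0, 1/3)
2·[ZDM] = 2/63, 2·[VAM] = -2
[ZDM]:[VAM] = 2/63:-2 = -1/63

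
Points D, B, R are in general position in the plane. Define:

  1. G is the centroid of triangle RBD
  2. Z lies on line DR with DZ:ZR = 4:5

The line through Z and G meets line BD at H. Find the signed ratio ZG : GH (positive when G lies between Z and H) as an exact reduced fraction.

Choose coordinates D = (0, 0), B = (1, 0), R = (0, 1).
1. G is the centroid of triangle RBD ⇒ G = (1/3, 1/3)
2. Z lies on line DR with DZ:ZR = 4:5 ⇒ Z = (0, 4/9)
line ZG meets BD at H = (4/3, 0)
G = Z + t·(H−Z) with t = 1/4, so ZG:GH = 1/4:3/4

ZG:GH = 1/3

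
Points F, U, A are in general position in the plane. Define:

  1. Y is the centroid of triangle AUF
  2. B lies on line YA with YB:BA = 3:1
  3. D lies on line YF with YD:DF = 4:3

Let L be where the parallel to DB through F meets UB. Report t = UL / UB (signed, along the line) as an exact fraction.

t = 58/49

Set F = (0, 0), U = (1, 0), A = (0, 1); any affine frame gives the same invariant.
1. Y is the centroid of triangle AUF ⇒ Y = (1/3, 1/3)
2. B lies on line YA with YB:BA = 3:1 ⇒ B = (1/12, 5/6)
3. D lies on line YF with YD:DF = 4:3 ⇒ D = (1/7, 1/7)
through F parallel to DB: direction (-5/84, 29/42); meets UB at L = (-25/294, 145/147)
L = U + t·(B−U) with t = 58/49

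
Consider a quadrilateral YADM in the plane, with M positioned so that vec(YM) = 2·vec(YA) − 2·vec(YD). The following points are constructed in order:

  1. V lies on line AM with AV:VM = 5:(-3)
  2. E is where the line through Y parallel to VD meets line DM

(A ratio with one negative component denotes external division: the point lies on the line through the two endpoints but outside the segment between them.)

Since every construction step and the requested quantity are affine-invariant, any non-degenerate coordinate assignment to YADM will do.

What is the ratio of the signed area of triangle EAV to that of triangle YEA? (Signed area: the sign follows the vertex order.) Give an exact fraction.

[EAV]:[YEA] = 25/24

Assign Y = (0, 0), A = (1, 0), D = (0, 1), M = (2, -2) — the answer is frame-independent, so this choice is without loss of generality.
1. V lies on line AM with AV:VM = 5:(-3) ⇒ V = (7/2, -5)
2. E is where the line through Y parallel to VD meets line DM ⇒ E = (-14/3, 8)
2·[EAV] = -25/3, 2·[YEA] = -8
[EAV]:[YEA] = -25/3:-8 = 25/24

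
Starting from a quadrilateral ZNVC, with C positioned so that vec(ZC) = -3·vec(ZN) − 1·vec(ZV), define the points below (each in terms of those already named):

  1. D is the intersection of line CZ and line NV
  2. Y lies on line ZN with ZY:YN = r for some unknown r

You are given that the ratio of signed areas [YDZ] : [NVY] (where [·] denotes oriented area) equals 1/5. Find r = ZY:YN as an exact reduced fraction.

r = 4/5

Set Z = (0, 0), N = (1, 0), V = (0, 1), C = (-3, -1); any affine frame gives the same invariant.
1. D is the intersection of line CZ and line NV ⇒ D = (3/4, 1/4)
2. With ZY:YN = r, write λ = r/(r+1) so Y = Z + λ·(N−Z); Y is affine-linear in λ
Every point depending on Y is an affine combination of Y and λ-independent points, so each such coordinate is linear in λ; the λ² term in each signed area is a multiple of (N−Z)×(N−Z) = 0, so 2·[YDZ] and 2·[NVY] are each linear in λ. Evaluating at λ=0 and λ=1:
  2·[YDZ] = 1/4·λ,   2·[NVY] = −λ + 1
So [YDZ]:[NVY] = (1/4·λ) / (−λ + 1). Setting this equal to 1/5:
  1/4·λ = 1/5·(−λ + 1)  ⇒  λ = 4/9
Then r = λ/(1−λ) = (4/9)/(5/9) = 4/5. Check: with r = 4/5, Y = (4/9, 0) and [YDZ]:[NVY] = 1/5 as required.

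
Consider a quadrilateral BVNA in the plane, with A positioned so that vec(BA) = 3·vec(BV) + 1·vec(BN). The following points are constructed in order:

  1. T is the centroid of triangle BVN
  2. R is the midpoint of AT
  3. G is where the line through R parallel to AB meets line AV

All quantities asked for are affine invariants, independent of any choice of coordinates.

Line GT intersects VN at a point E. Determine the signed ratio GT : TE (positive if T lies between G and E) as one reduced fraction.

Set B = (0, 0), V = (1, 0), N = (0, 1), A = (3, 1); any affine frame gives the same invariant.
1. T is the centroid of triangle BVN ⇒ T = (1/3, 1/3)
2. R is the midpoint of AT ⇒ R = (5/3, 2/3)
3. G is where the line through R parallel to AB meets line AV ⇒ G = (11/3, 4/3)
line GT meets VN at E = (23/39, 16/39)
T = G + t·(E−G) with t = 13/12, so GT:TE = 13/12:-1/12

GT:TE = -13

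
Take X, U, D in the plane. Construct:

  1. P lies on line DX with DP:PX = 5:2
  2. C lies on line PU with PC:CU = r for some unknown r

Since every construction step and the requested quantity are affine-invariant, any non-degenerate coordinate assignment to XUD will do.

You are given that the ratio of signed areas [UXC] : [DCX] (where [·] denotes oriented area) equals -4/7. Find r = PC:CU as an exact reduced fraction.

r = -1/2

Set X = (0, 0), U = (1, 0), D = (0, 1); any affine frame gives the same invariant.
1. P lies on line DX with DP:PX = 5:2 ⇒ P = (0, 2/7)
2. With PC:CU = r, write λ = r/(r+1) so C = P + λ·(U−P); C is affine-linear in λ
Every point depending on C is an affine combination of C and λ-independent points, so each such coordinate is linear in λ; the λ² term in each signed area is a multiple of (U−P)×(U−P) = 0, so 2·[UXC] and 2·[DCX] are each linear in λ. Evaluating at λ=0 and λ=1:
  2·[UXC] = 2/7·λ − 2/7,   2·[DCX] = −λ
So [UXC]:[DCX] = (2/7·λ − 2/7) / (−λ). Setting this equal to -4/7:
  2/7·λ − 2/7 = -4/7·(−λ)  ⇒  λ = -1
Then r = λ/(1−λ) = (-1)/(2) = -1/2. Check: with r = -1/2, C = (-1, 4/7) and [UXC]:[DCX] = -4/7 as required.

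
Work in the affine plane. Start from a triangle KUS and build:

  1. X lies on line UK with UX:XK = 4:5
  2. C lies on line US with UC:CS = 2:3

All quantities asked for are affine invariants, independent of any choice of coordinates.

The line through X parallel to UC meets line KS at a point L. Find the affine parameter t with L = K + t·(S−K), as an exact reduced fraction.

Work in coordinates with K = (0, 0), U = (1, 0), S = (0, 1).
1. X lies on line UK with UX:XK = 4:5 ⇒ X = (5/9, 0)
2. C lies on line US with UC:CS = 2:3 ⇒ C = (3/5, 2/5)
through X parallel to UC: direction (-2/5, 2/5); meets KS at L = (0, 5/9)
L = K + t·(S−K) with t = 5/9

t = 5/9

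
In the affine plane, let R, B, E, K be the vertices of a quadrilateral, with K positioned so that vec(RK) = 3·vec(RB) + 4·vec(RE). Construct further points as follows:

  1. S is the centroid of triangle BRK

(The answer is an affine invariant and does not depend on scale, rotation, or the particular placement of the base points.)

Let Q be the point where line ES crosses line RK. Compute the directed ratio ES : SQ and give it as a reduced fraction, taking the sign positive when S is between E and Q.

ES:SQ = -13/4

Work in coordinates with R = (0, 0), B = (1, 0), E = (0, 1), K = (3, 4).
1. S is the centroid of triangle BRK ⇒ S = (4/3, 4/3)
line ES meets RK at Q = (12/13, 16/13)
S = E + t·(Q−E) with t = 13/9, so ES:SQ = 13/9:-4/9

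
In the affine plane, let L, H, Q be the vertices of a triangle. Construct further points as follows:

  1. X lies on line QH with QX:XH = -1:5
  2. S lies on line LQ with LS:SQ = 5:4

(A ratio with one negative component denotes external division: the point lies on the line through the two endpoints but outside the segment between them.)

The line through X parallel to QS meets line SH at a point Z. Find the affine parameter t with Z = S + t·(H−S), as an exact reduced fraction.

Set L = (0, 0), H = (1, 0), Q = (0, 1); any affine frame gives the same invariant.
1. X lies on line QH with QX:XH = -1:5 ⇒ X = (-1/4, 5/4)
2. S lies on line LQ with LS:SQ = 5:4 ⇒ S = (0, 5/9)
through X parallel to QS: direction (0, -4/9); meets SH at Z = (-1/4, 25/36)
Z = S + t·(H−S) with t = -1/4

t = -1/4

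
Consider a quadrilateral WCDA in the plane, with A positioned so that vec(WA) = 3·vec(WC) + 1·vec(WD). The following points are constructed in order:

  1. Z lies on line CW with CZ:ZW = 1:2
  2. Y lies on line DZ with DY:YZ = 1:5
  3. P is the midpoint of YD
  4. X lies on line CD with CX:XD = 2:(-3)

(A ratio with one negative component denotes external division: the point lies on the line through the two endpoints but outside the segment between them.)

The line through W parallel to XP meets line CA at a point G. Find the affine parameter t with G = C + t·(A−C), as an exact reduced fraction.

Work in coordinates with W = (0, 0), C = (1, 0), D = (0, 1), A = (3, 1).
1. Z lies on line CW with CZ:ZW = 1:2 ⇒ Z = (2/3, 0)
2. Y lies on line DZ with DY:YZ = 1:5 ⇒ Y = (1/9, 5/6)
3. P is the midpoint of YD ⇒ P = (1/18, 11/12)
4. X lies on line CD with CX:XD = 2:(-3) ⇒ X = (3, -2)
through W parallel to XP: direction (-53/18, 35/12); meets CA at G = (53/158, -105/316)
G = C + t·(A−C) with t = -105/316

t = -105/316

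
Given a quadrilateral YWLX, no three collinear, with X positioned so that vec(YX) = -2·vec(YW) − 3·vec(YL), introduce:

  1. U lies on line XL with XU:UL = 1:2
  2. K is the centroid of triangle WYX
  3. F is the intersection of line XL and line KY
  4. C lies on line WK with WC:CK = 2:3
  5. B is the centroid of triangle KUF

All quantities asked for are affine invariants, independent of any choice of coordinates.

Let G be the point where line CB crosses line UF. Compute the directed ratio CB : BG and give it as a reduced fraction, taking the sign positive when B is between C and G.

Assign Y = (0, 0), W = (1, 0), L = (0, 1), X = (-2, -3) — the answer is frame-independent, so this choice is without loss of generality.
1. U lies on line XL with XU:UL = 1:2 ⇒ U = (-4/3, -5/3)
2. K is the centroid of triangle WYX ⇒ K = (-1/3, -1)
3. F is the intersection of line XL and line KY ⇒ F = (1, 3)
4. C lies on line WK with WC:CK = 2:3 ⇒ C = (7/15, -2/5)
5. B is the centroid of triangle KUF ⇒ B = (-2/9, 1/9)
line CB meets UF at G = (-98/255, 59/255)
B = C + t·(G−C) with t = 17/21, so CB:BG = 17/21:4/21

CB:BG = 17/4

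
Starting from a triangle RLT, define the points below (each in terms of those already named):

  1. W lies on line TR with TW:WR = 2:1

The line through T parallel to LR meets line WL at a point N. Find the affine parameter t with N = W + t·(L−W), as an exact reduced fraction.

Work in coordinates with R = (0, 0), L = (1, 0), T = (0, 1).
1. W lies on line TR with TW:WR = 2:1 ⇒ W = (0, 1/3)
through T parallel to LR: direction (-1, 0); meets WL at N = (-2, 1)
N = W + t·(L−W) with t = -2

t = -2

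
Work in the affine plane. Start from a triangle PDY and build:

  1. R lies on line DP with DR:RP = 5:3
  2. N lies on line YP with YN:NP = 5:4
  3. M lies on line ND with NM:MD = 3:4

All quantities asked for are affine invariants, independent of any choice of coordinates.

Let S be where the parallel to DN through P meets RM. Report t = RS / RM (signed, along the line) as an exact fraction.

Assign P = (0, 0), D = (1, 0), Y = (0, 1) — the answer is frame-independent, so this choice is without loss of generality.
1. R lies on line DP with DR:RP = 5:3 ⇒ R = (3/8, 0)
2. N lies on line YP with YN:NP = 5:4 ⇒ N = (0, 4/9)
3. M lies on line ND with NM:MD = 3:4 ⇒ M = (3/7, 16/63)
through P parallel to DN: direction (-1, 4/9); meets RM at S = (12/35, -16/105)
S = R + t·(M−R) with t = -3/5

t = -3/5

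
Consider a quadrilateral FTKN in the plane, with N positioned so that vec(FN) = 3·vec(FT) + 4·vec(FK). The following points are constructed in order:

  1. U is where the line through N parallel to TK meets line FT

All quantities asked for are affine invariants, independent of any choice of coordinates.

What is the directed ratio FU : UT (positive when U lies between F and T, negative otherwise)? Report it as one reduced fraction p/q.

FU:UT = -7/6

Set F = (0, 0), T = (1, 0), K = (0, 1), N = (3, 4); any affine frame gives the same invariant.
1. U is where the line through N parallel to TK meets line FT ⇒ U = (7, 0)
U = F + t·(T−F) with t = 7, so FU:UT = t:(1−t) = 7:-6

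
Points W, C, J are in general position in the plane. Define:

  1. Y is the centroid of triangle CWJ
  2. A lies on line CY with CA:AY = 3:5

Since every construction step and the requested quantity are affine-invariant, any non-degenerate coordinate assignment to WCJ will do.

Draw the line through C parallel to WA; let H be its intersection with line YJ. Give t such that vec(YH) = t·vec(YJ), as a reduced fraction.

t = -8/13

Work in coordinates with W = (0, 0), C = (1, 0), J = (0, 1).
1. Y is the centroid of triangle CWJ ⇒ Y = (1/3, 1/3)
2. A lies on line CY with CA:AY = 3:5 ⇒ A = (3/4, 1/8)
through C parallel to WA: direction (3/4, 1/8); meets YJ at H = (7/13, -1/13)
H = Y + t·(J−Y) with t = -8/13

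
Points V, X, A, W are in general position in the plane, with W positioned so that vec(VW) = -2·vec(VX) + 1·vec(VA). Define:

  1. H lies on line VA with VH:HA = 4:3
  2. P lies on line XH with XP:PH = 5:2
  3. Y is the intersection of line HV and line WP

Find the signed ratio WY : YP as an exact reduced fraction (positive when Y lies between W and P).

Work in coordinates with V = (0, 0), X = (1, 0), A = (0, 1), W = (-2, 1).
1. H lies on line VA with VH:HA = 4:3 ⇒ H = (0, 4/7)
2. P lies on line XH with XP:PH = 5:2 ⇒ P = (2/7, 20/49)
3. Y is the intersection of line HV and line WP ⇒ Y = (0, 27/56)
Y = W + t·(P−W) with t = 7/8, so WY:YP = t:(1−t) = 7/8:1/8

WY:YP = 7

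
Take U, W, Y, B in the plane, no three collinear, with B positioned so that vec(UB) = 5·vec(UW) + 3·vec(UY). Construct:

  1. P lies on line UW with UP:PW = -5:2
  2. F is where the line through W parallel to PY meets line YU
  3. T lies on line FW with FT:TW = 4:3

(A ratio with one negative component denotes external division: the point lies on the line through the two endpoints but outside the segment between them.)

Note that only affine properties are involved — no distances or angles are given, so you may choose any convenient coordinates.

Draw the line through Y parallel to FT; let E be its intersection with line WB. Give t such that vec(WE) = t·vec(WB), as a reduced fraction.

t = 2/27

Choose coordinates U = (0, 0), W = (1, 0), Y = (0, 1), B = (5, 3).
1. P lies on line UW with UP:PW = -5:2 ⇒ P = (5/3, 0)
2. F is where the line through W parallel to PY meets line YU ⇒ F = (0, 3/5)
3. T lies on line FW with FT:TW = 4:3 ⇒ T = (4/7, 9/35)
through Y parallel to FT: direction (4/7, -12/35); meets WB at E = (35/27, 2/9)
E = W + t·(B−W) with t = 2/27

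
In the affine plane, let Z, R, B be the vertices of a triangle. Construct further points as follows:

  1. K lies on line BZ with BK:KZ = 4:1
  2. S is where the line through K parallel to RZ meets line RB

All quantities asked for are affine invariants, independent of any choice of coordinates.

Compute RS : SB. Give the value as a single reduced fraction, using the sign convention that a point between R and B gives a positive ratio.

Set Z = (0, 0), R = (1, 0), B = (0, 1); any affine frame gives the same invariant.
1. K lies on line BZ with BK:KZ = 4:1 ⇒ K = (0, 1/5)
2. S is where the line through K parallel to RZ meets line RB ⇒ S = (4/5, 1/5)
S = R + t·(B−R) with t = 1/5, so RS:SB = t:(1−t) = 1/5:4/5

RS:SB = 1/4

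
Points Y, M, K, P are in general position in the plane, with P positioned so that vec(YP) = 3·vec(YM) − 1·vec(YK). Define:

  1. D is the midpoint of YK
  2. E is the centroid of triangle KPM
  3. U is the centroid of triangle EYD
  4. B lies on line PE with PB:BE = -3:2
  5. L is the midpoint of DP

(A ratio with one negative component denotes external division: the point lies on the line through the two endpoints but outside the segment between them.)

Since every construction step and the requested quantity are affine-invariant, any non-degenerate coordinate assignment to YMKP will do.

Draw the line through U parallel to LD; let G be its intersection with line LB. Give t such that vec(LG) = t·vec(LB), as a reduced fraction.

t = -2/9

Set Y = (0, 0), M = (1, 0), K = (0, 1), P = (3, -1); any affine frame gives the same invariant.
1. D is the midpoint of YK ⇒ D = (0, 1/2)
2. E is the centroid of triangle KPM ⇒ E = (4/3, 0)
3. U is the centroid of triangle EYD ⇒ U = (4/9, 1/6)
4. B lies on line PE with PB:BE = -3:2 ⇒ B = (-2, 2)
5. L is the midpoint of DP ⇒ L = (3/2, -1/4)
through U parallel to LD: direction (-3/2, 3/4); meets LB at G = (41/18, -3/4)
G = L + t·(B−L) with t = -2/9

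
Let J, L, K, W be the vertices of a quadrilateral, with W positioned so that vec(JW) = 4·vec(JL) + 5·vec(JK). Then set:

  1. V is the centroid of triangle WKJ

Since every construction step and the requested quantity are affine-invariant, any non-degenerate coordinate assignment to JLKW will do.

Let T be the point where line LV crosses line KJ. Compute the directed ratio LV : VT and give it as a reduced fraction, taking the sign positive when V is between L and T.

LV:VT = -1/4

Assign J = (0, 0), L = (1, 0), K = (0, 1), W = (4, 5) — the answer is frame-independent, so this choice is without loss of generality.
1. V is the centroid of triangle WKJ ⇒ V = (4/3, 2)
line LV meets KJ at T = (0, -6)
V = L + t·(T−L) with t = -1/3, so LV:VT = -1/3:4/3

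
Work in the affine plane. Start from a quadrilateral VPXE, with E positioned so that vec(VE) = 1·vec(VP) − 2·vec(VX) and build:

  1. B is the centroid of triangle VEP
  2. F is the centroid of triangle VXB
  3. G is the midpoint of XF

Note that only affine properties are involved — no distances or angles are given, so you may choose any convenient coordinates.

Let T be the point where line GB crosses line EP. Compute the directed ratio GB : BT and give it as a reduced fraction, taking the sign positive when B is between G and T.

Set V = (0, 0), P = (1, 0), X = (0, 1), E = (1, -2); any affine frame gives the same invariant.
1. B is the centroid of triangle VEP ⇒ B = (2/3, -2/3)
2. F is the centroid of triangle VXB ⇒ F = (2/9, 1/9)
3. G is the midpoint of XF ⇒ G = (1/9, 5/9)
line GB meets EP at T = (1, -7/5)
B = G + t·(T−G) with t = 5/8, so GB:BT = 5/8:3/8

GB:BT = 5/3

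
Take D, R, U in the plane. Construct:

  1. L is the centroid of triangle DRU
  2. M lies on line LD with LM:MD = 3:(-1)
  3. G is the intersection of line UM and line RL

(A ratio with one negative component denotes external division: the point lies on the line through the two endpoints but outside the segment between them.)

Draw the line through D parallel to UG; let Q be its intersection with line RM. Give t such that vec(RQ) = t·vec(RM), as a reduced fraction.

Assign D = (0, 0), R = (1, 0), U = (0, 1) — the answer is frame-independent, so this choice is without loss of generality.
1. L is the centroid of triangle DRU ⇒ L = (1/3, 1/3)
2. M lies on line LD with LM:MD = 3:(-1) ⇒ M = (-1/6, -1/6)
3. G is the intersection of line UM and line RL ⇒ G = (-1/15, 8/15)
through D parallel to UG: direction (-1/15, -7/15); meets RM at Q = (-1/48, -7/48)
Q = R + t·(M−R) with t = 7/8

t = 7/8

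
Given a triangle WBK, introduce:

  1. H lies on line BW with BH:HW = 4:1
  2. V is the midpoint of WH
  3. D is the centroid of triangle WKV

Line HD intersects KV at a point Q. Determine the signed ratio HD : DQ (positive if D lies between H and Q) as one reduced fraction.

HD:DQ = -4

Set W = (0, 0), B = (1, 0), K = (0, 1); any affine frame gives the same invariant.
1. H lies on line BW with BH:HW = 4:1 ⇒ H = (1/5, 0)
2. V is the midpoint of WH ⇒ V = (1/10, 0)
3. D is the centroid of triangle WKV ⇒ D = (1/30, 1/3)
line HD meets KV at Q = (3/40, 1/4)
D = H + t·(Q−H) with t = 4/3, so HD:DQ = 4/3:-1/3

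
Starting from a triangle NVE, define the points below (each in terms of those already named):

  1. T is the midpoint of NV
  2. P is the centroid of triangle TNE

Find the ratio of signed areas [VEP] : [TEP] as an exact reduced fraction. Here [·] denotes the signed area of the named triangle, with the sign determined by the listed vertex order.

[VEP]:[TEP] = 3

Choose coordinates N = (0, 0), V = (1, 0), E = (0, 1).
1. T is the midpoint of NV ⇒ T = (1/2, 0)
2. P is the centroid of triangle TNE ⇒ P = (1/6, 1/3)
2·[VEP] = 1/2, 2·[TEP] = 1/6
[VEP]:[TEP] = 1/2:1/6 = 3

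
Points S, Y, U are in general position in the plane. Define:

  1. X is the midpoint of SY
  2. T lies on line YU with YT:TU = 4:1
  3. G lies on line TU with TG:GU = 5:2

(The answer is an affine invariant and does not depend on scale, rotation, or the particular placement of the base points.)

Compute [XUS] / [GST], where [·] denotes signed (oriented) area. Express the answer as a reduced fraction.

Choose coordinates S = (0, 0), Y = (1, 0), U = (0, 1).
1. X is the midpoint of SY ⇒ X = (1/2, 0)
2. T lies on line YU with YT:TU = 4:1 ⇒ T = (1/5, 4/5)
3. G lies on line TU with TG:GU = 5:2 ⇒ G = (2/35, 33/35)
2·[XUS] = 1/2, 2·[GST] = 1/7
[XUS]:[GST] = 1/2:1/7 = 7/2

[XUS]:[GST] = 7/2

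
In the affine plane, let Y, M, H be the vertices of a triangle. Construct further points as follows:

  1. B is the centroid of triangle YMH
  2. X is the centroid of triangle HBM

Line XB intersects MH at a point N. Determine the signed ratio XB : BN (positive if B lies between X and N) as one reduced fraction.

Work in coordinates with Y = (0, 0), M = (1, 0), H = (0, 1).
1. B is the centroid of triangle YMH ⇒ B = (1/3, 1/3)
2. X is the centroid of triangle HBM ⇒ X = (4/9, 4/9)
line XB meets MH at N = (1/2, 1/2)
B = X + t·(N−X) with t = -2, so XB:BN = -2:3

XB:BN = -2/3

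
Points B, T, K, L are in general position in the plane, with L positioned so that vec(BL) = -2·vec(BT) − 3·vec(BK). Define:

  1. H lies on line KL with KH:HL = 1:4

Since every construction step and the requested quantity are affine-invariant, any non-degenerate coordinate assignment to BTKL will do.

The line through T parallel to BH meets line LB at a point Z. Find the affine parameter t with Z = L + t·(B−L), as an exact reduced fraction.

Choose coordinates B = (0, 0), T = (1, 0), K = (0, 1), L = (-2, -3).
1. H lies on line KL with KH:HL = 1:4 ⇒ H = (-2/5, 1/5)
through T parallel to BH: direction (-2/5, 1/5); meets LB at Z = (1/4, 3/8)
Z = L + t·(B−L) with t = 9/8

t = 9/8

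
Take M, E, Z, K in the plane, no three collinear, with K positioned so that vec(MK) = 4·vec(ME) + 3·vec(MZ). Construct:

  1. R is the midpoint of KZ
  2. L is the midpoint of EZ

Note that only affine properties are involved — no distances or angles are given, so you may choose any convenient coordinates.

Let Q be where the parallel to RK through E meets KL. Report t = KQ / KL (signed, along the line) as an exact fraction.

t = 2

Choose coordinates M = (0, 0), E = (1, 0), Z = (0, 1), K = (4, 3).
1. R is the midpoint of KZ ⇒ R = (2, 2)
2. L is the midpoint of EZ ⇒ L = (1/2, 1/2)
through E parallel to RK: direction (2, 1); meets KL at Q = (-3, -2)
Q = K + t·(L−K) with t = 2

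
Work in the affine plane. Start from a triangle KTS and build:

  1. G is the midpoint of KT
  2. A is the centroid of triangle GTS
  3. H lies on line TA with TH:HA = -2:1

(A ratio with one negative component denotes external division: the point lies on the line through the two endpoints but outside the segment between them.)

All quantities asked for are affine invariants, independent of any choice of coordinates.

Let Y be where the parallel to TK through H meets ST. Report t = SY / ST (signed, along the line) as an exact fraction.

Set K = (0, 0), T = (1, 0), S = (0, 1); any affine frame gives the same invariant.
1. G is the midpoint of KT ⇒ G = (1/2, 0)
2. A is the centroid of triangle GTS ⇒ A = (1/2, 1/3)
3. H lies on line TA with TH:HA = -2:1 ⇒ H = (0, 2/3)
through H parallel to TK: direction (-1, 0); meets ST at Y = (1/3, 2/3)
Y = S + t·(T−S) with t = 1/3

t = 1/3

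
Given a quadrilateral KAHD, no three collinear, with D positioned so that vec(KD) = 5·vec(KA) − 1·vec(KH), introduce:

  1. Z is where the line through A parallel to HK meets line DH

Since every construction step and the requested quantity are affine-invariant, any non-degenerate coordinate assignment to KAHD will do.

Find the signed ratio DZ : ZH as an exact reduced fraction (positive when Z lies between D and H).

Choose coordinates K = (0, 0), A = (1, 0), H = (0, 1), D = (5, -1).
1. Z is where the line through A parallel to HK meets line DH ⇒ Z = (1, 3/5)
Z = D + t·(H−D) with t = 4/5, so DZ:ZH = t:(1−t) = 4/5:1/5

DZ:ZH = 4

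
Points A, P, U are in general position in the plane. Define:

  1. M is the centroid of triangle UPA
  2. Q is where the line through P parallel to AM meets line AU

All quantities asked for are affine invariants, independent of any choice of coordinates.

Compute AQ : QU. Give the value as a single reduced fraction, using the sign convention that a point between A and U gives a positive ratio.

Work in coordinates with A = (0, 0), P = (1, 0), U = (0, 1).
1. M is the centroid of triangle UPA ⇒ M = (1/3, 1/3)
2. Q is where the line through P parallel to AM meets line AU ⇒ Q = (0, -1)
Q = A + t·(U−A) with t = -1, so AQ:QU = t:(1−t) = -1:2

AQ:QU = -1/2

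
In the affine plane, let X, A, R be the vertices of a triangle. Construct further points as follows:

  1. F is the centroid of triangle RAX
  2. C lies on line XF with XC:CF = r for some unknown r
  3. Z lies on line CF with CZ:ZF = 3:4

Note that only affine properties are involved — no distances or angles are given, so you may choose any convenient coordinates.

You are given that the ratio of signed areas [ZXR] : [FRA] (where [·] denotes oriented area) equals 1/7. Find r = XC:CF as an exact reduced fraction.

r = -1/3

Work in coordinates with X = (0, 0), A = (1, 0), R = (0, 1).
1. F is the centroid of triangle RAX ⇒ F = (1/3, 1/3)
2. With XC:CF = r, write λ = r/(r+1) so C = X + λ·(F−X); C is affine-linear in λ
3. Z lies on line CF with CZ:ZF = 3:4 ⇒ Z is an affine combination of earlier points and hence also affine-linear in λ
Every point depending on C is an affine combination of C and λ-independent points, so each such coordinate is linear in λ; the λ² term in each signed area is a multiple of (F−X)×(F−X) = 0, so 2·[ZXR] and 2·[FRA] are each linear in λ. Evaluating at λ=0 and λ=1:
  2·[ZXR] = -4/21·λ − 1/7,   2·[FRA] = -1/3
So [ZXR]:[FRA] = (-4/21·λ − 1/7) / (-1/3). Setting this equal to 1/7:
  -4/21·λ − 1/7 = 1/7·(-1/3)  ⇒  λ = -1/2
Then r = λ/(1−λ) = (-1/2)/(3/2) = -1/3. Check: with r = -1/3, C = (-1/6, -1/6) and [ZXR]:[FRA] = 1/7 as required.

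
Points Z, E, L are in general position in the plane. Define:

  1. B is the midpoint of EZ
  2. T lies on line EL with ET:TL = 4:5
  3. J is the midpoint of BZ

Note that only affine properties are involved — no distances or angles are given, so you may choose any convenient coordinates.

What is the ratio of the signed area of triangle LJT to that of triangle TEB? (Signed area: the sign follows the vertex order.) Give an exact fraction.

[LJT]:[TEB] = -15/8

Set Z = (0, 0), E = (1, 0), L = (0, 1); any affine frame gives the same invariant.
1. B is the midpoint of EZ ⇒ B = (1/2, 0)
2. T lies on line EL with ET:TL = 4:5 ⇒ T = (5/9, 4/9)
3. J is the midpoint of BZ ⇒ J = (1/4, 0)
2·[LJT] = 5/12, 2·[TEB] = -2/9
[LJT]:[TEB] = 5/12:-2/9 = -15/8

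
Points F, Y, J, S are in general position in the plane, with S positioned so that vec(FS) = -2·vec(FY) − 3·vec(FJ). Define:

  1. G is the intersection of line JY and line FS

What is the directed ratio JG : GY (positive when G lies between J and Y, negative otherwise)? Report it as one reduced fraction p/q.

Assign F = (0, 0), Y = (1, 0), J = (0, 1), S = (-2, -3) — the answer is frame-independent, so this choice is without loss of generality.
1. G is the intersection of line JY and line FS ⇒ G = (2/5, 3/5)
G = J + t·(Y−J) with t = 2/5, so JG:GY = t:(1−t) = 2/5:3/5

JG:GY = 2/3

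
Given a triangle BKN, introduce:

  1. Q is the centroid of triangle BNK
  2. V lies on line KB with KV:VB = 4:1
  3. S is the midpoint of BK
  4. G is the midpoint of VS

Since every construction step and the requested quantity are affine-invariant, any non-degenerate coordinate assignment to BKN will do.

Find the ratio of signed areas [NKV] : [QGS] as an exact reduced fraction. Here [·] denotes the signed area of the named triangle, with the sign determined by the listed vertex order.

Choose coordinates B = (0, 0), K = (1, 0), N = (0, 1).
1. Q is the centroid of triangle BNK ⇒ Q = (1/3, 1/3)
2. V lies on line KB with KV:VB = 4:1 ⇒ V = (1/5, 0)
3. S is the midpoint of BK ⇒ S = (1/2, 0)
4. G is the midpoint of VS ⇒ G = (7/20, 0)
2·[NKV] = -4/5, 2·[QGS] = 1/20
[NKV]:[QGS] = -4/5:1/20 = -16

[NKV]:[QGS] = -16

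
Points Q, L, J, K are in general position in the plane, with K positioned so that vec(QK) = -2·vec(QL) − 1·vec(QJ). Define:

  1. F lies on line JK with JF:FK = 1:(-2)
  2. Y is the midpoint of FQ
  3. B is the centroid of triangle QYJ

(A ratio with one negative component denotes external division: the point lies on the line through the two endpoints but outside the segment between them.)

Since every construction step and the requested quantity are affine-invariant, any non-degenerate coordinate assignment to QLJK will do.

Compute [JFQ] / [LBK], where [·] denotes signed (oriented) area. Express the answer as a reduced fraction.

[JFQ]:[LBK] = -12/19

Assign Q = (0, 0), L = (1, 0), J = (0, 1), K = (-2, -1) — the answer is frame-independent, so this choice is without loss of generality.
1. F lies on line JK with JF:FK = 1:(-2) ⇒ F = (2, 3)
2. Y is the midpoint of FQ ⇒ Y = (1, 3/2)
3. B is the centroid of triangle QYJ ⇒ B = (1/3, 5/6)
2·[JFQ] = -2, 2·[LBK] = 19/6
[JFQ]:[LBK] = -2:19/6 = -12/19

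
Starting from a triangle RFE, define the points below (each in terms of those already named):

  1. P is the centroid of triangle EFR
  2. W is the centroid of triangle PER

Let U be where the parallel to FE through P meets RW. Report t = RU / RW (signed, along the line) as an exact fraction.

Set R = (0, 0), F = (1, 0), E = (0, 1); any affine frame gives the same invariant.
1. P is the centroid of triangle EFR ⇒ P = (1/3, 1/3)
2. W is the centroid of triangle PER ⇒ W = (1/9, 4/9)
through P parallel to FE: direction (-1, 1); meets RW at U = (2/15, 8/15)
U = R + t·(W−R) with t = 6/5

t = 6/5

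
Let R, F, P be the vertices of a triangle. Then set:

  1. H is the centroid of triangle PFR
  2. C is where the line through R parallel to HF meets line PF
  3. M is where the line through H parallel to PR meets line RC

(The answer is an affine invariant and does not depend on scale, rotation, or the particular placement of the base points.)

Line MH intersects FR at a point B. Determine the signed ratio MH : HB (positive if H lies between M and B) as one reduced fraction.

Work in coordinates with R = (0, 0), F = (1, 0), P = (0, 1).
1. H is the centroid of triangle PFR ⇒ H = (1/3, 1/3)
2. C is where the line through R parallel to HF meets line PF ⇒ C = (2, -1)
3. M is where the line through H parallel to PR meets line RC ⇒ M = (1/3, -1/6)
line MH meets FR at B = (1/3, 0)
H = M + t·(B−M) with t = 3, so MH:HB = 3:-2

MH:HB = -3/2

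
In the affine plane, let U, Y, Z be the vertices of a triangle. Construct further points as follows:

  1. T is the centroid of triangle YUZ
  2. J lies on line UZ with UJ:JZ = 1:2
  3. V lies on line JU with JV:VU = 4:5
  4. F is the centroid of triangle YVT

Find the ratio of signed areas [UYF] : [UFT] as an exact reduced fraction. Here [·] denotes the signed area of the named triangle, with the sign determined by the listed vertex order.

Work in coordinates with U = (0, 0), Y = (1, 0), Z = (0, 1).
1. T is the centroid of triangle YUZ ⇒ T = (1/3, 1/3)
2. J lies on line UZ with UJ:JZ = 1:2 ⇒ J = (0, 1/3)
3. V lies on line JU with JV:VU = 4:5 ⇒ V = (0, 5/27)
4. F is the centroid of triangle YVT ⇒ F = (4/9, 14/81)
2·[UYF] = 14/81, 2·[UFT] = 22/243
[UYF]:[UFT] = 14/81:22/243 = 21/11

[UYF]:[UFT] = 21/11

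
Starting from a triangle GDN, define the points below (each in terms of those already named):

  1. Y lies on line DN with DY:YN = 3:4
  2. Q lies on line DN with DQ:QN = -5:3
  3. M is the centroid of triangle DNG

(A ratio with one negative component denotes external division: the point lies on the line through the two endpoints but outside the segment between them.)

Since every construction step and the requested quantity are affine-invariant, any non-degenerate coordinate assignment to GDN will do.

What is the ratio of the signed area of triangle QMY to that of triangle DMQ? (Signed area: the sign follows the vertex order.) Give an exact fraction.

Set G = (0, 0), D = (1, 0), N = (0, 1); any affine frame gives the same invariant.
1. Y lies on line DN with DY:YN = 3:4 ⇒ Y = (4/7, 3/7)
2. Q lies on line DN with DQ:QN = -5:3 ⇒ Q = (-3/2, 5/2)
3. M is the centroid of triangle DNG ⇒ M = (1/3, 1/3)
2·[QMY] = 29/42, 2·[DMQ] = -5/6
[QMY]:[DMQ] = 29/42:-5/6 = -29/35

[QMY]:[DMQ] = -29/35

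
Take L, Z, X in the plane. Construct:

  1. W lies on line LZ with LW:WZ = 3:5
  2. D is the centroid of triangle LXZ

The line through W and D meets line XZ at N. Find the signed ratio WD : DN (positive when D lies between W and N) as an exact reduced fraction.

Assign L = (0, 0), Z = (1, 0), X = (0, 1) — the answer is frame-independent, so this choice is without loss of generality.
1. W lies on line LZ with LW:WZ = 3:5 ⇒ W = (3/8, 0)
2. D is the centroid of triangle LXZ ⇒ D = (1/3, 1/3)
line WD meets XZ at N = (2/7, 5/7)
D = W + t·(N−W) with t = 7/15, so WD:DN = 7/15:8/15

WD:DN = 7/8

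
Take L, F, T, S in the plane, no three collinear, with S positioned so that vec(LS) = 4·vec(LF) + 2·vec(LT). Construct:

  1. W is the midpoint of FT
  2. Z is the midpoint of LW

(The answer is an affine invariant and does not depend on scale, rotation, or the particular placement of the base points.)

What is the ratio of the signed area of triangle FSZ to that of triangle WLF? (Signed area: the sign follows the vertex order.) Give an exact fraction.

[FSZ]:[WLF] = 9/2

Assign L = (0, 0), F = (1, 0), T = (0, 1), S = (4, 2) — the answer is frame-independent, so this choice is without loss of generality.
1. W is the midpoint of FT ⇒ W = (1/2, 1/2)
2. Z is the midpoint of LW ⇒ Z = (1/4, 1/4)
2·[FSZ] = 9/4, 2·[WLF] = 1/2
[FSZ]:[WLF] = 9/4:1/2 = 9/2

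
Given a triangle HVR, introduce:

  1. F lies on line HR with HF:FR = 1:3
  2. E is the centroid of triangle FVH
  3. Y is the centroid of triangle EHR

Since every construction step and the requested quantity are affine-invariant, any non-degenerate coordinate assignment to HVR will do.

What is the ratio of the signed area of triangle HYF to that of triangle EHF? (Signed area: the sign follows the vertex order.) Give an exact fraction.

Set H = (0, 0), V = (1, 0), R = (0, 1); any affine frame gives the same invariant.
1. F lies on line HR with HF:FR = 1:3 ⇒ F = (0, 1/4)
2. E is the centroid of triangle FVH ⇒ E = (1/3, 1/12)
3. Y is the centroid of triangle EHR ⇒ Y = (1/9, 13/36)
2·[HYF] = 1/36, 2·[EHF] = -1/12
[HYF]:[EHF] = 1/36:-1/12 = -1/3

[HYF]:[EHF] = -1/3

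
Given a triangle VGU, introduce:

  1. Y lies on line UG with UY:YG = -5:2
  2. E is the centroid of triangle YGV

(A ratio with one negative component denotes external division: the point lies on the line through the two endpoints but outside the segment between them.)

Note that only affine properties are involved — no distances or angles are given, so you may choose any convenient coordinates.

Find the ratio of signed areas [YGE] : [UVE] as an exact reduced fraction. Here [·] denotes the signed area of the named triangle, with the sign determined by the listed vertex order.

[YGE]:[UVE] = 1/4

Work in coordinates with V = (0, 0), G = (1, 0), U = (0, 1).
1. Y lies on line UG with UY:YG = -5:2 ⇒ Y = (5/3, -2/3)
2. E is the centroid of triangle YGV ⇒ E = (8/9, -2/9)
2·[YGE] = 2/9, 2·[UVE] = 8/9
[YGE]:[UVE] = 2/9:8/9 = 1/4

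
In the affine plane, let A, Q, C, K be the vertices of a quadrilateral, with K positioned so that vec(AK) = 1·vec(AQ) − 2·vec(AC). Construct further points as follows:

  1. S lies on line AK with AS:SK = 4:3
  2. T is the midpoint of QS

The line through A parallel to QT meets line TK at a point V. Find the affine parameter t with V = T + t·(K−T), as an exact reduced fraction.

Set A = (0, 0), Q = (1, 0), C = (0, 1), K = (1, -2); any affine frame gives the same invariant.
1. S lies on line AK with AS:SK = 4:3 ⇒ S = (4/7, -8/7)
2. T is the midpoint of QS ⇒ T = (11/14, -4/7)
through A parallel to QT: direction (-3/14, -4/7); meets TK at V = (1/2, 4/3)
V = T + t·(K−T) with t = -4/3

t = -4/3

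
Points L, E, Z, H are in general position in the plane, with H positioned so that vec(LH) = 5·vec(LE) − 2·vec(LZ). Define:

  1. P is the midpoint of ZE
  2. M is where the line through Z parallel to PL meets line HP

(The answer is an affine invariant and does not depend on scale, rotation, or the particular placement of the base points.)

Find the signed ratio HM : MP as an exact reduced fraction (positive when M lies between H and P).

Assign L = (0, 0), E = (1, 0), Z = (0, 1), H = (5, -2) — the answer is frame-independent, so this choice is without loss of generality.
1. P is the midpoint of ZE ⇒ P = (1/2, 1/2)
2. M is where the line through Z parallel to PL meets line HP ⇒ M = (-1/7, 6/7)
M = H + t·(P−H) with t = 8/7, so HM:MP = t:(1−t) = 8/7:-1/7

HM:MP = -8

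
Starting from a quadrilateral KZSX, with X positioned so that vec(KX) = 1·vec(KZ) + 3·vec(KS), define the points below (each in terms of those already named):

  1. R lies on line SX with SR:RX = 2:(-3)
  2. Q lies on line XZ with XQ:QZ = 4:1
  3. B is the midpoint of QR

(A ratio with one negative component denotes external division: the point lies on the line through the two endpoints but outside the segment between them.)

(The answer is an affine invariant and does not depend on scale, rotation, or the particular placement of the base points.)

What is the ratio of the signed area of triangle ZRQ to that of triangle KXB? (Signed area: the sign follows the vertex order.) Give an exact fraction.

[ZRQ]:[KXB] = -6

Choose coordinates K = (0, 0), Z = (1, 0), S = (0, 1), X = (1, 3).
1. R lies on line SX with SR:RX = 2:(-3) ⇒ R = (-2, -3)
2. Q lies on line XZ with XQ:QZ = 4:1 ⇒ Q = (1, 3/5)
3. B is the midpoint of QR ⇒ B = (-1/2, -6/5)
2·[ZRQ] = -9/5, 2·[KXB] = 3/10
[ZRQ]:[KXB] = -9/5:3/10 = -6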